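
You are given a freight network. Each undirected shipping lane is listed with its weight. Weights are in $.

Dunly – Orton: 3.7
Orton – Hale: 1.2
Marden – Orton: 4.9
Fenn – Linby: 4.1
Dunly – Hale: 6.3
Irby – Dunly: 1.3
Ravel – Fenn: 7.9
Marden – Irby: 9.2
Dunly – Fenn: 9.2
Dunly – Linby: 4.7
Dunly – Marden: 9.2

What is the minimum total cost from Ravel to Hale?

Running Dijkstra from Ravel:
Ravel: 0
Fenn: 7.9  (via Ravel)
Linby: 12  (via Fenn)
Dunly: 16.7  (via Linby)
Irby: 18  (via Dunly)
Orton: 20.4  (via Dunly)
Hale: 21.6  (via Orton)
Shortest route: Ravel → Fenn → Linby → Dunly → Orton → Hale = $21.6.

$21.6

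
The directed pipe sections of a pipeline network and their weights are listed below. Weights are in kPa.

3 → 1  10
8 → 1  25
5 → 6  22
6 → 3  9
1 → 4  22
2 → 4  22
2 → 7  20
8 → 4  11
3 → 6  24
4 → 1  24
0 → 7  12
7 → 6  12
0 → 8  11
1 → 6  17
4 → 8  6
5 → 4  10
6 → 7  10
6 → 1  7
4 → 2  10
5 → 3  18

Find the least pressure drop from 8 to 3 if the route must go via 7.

62 kPa

Shortest 8→7: 8 → 4 → 2 → 7 = 41
Best 7 to 3: 7 → 6 → 3 costing 21
Total via 7: 41 + 21 = 62 kPa.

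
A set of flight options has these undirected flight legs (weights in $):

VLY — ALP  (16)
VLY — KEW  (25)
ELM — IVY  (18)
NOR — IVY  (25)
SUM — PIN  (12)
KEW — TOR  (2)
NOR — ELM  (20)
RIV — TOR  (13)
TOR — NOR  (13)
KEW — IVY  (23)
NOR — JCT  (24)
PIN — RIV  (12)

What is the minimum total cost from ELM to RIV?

Shortest distances from ELM:
ELM: 0
IVY: 18  (via ELM)
NOR: 20  (via ELM)
TOR: 33  (via NOR)
KEW: 35  (via TOR)
JCT: 44  (via NOR)
RIV: 46  (via TOR)
Shortest route: ELM → NOR → TOR → RIV = $46.

$46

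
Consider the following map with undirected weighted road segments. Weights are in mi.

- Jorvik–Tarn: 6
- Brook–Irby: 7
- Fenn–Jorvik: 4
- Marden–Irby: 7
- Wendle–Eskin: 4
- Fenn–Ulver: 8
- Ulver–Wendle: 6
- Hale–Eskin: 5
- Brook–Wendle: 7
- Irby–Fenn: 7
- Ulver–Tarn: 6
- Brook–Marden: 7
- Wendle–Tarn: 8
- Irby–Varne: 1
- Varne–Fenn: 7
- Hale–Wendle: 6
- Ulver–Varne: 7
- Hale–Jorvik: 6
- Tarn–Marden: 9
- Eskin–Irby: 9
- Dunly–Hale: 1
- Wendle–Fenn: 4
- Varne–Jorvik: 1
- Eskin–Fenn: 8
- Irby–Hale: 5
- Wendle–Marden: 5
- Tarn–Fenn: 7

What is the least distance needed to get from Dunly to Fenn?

Shortest distances from Dunly:
Dunly: 0
Hale: 1  (via Dunly)
Eskin: 6  (via Hale)
Irby: 6  (via Hale)
Varne: 7  (via Irby)
Wendle: 7  (via Hale)
Jorvik: 7  (via Hale)
Fenn: 11  (via Wendle)
Shortest route: Dunly–Hale–Wendle–Fenn = 11 mi.

11 mi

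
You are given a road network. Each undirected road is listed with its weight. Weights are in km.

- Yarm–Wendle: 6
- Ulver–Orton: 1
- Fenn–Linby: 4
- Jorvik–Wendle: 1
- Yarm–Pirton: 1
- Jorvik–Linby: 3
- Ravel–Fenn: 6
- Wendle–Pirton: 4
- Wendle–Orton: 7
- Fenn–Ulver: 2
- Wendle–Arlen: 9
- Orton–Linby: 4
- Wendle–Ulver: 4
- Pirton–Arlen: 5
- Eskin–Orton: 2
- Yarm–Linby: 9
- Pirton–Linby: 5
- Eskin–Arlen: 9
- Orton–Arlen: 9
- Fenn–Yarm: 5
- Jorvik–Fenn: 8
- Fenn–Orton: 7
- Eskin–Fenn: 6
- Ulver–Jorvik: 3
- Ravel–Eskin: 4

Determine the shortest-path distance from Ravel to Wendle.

11 km

Candidate routes:
Ravel → Eskin → Orton → Ulver → Wendle: 4+2+1+4 = 11
Ravel → Eskin → Orton → Wendle: 4+2+7 = 13
Ravel → Fenn → Ulver → Wendle: 6+2+4 = 12
Ravel → Fenn → Ulver → Jorvik → Wendle: 6+2+3+1 = 12
The minimum is 11 km via Ravel → Eskin → Orton → Ulver → Wendle.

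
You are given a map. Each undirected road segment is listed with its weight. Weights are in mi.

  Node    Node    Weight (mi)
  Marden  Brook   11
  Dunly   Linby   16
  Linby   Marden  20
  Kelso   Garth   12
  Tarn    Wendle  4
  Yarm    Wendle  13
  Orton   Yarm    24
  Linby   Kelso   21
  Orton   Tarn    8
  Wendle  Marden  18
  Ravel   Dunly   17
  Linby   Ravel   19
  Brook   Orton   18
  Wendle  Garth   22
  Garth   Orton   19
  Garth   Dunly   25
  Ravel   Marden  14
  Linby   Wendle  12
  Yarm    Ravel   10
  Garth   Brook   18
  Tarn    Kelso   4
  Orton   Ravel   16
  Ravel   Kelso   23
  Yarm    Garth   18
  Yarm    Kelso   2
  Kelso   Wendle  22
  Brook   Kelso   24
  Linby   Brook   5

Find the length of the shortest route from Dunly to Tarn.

Settle nodes by increasing distance from Dunly:
Dunly: 0
Linby: 16  (via Dunly)
Ravel: 17  (via Dunly)
Brook: 21  (via Linby)
Garth: 25  (via Dunly)
Yarm: 27  (via Ravel)
Wendle: 28  (via Linby)
Kelso: 29  (via Yarm)
Marden: 31  (via Ravel)
Tarn: 32  (via Wendle)
Shortest route: Dunly–Linby–Wendle–Tarn = 32 mi.

32 mi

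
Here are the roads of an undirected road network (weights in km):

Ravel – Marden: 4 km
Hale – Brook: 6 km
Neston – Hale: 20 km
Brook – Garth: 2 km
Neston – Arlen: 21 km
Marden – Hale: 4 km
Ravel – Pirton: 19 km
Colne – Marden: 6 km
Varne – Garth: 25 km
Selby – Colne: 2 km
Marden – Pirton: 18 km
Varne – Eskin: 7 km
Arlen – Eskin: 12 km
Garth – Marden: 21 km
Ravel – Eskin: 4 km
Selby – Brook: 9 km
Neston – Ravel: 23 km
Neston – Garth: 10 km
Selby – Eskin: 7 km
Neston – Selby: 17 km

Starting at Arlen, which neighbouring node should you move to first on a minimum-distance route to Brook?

Compare a few routes:
Arlen–Eskin–Ravel–Marden–Hale–Brook: 12+4+4+4+6 = 30
Arlen–Eskin–Selby–Brook: 12+7+9 = 28
Cheapest is Arlen–Eskin–Selby–Brook at 28 km.
So from Arlen the first move is to Eskin.

Eskin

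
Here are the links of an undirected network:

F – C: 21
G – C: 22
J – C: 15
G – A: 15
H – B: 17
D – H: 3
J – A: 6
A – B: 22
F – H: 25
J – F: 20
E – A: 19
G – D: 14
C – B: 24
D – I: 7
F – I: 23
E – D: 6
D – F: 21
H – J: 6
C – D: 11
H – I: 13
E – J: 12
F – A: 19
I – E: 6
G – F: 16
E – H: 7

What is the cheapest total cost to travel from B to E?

Shortest distances from B:
B: 0
H: 17  (via B)
D: 20  (via H)
A: 22  (via B)
J: 23  (via H)
C: 24  (via B)
E: 24  (via H)
Shortest route: B–H–E = 24.

24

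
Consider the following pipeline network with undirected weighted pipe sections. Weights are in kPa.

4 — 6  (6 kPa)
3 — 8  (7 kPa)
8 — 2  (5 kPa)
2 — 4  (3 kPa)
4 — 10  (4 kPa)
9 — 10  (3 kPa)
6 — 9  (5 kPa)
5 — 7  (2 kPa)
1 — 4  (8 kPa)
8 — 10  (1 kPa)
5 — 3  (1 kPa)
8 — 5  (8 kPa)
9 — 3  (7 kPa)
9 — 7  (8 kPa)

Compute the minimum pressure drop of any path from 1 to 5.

Running Dijkstra from 1:
1: 0
4: 8  (via 1)
2: 11  (via 4)
10: 12  (via 4)
8: 13  (via 10)
6: 14  (via 4)
9: 15  (via 10)
3: 20  (via 8)
5: 21  (via 8)
Shortest route: 1 → 4 → 10 → 8 → 5 = 21 kPa.

21 kPa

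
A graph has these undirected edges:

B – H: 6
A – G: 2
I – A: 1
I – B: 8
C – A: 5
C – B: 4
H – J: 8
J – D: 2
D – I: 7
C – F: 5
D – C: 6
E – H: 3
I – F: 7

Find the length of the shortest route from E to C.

Candidate routes:
E - H - B - I - A - C: 3+6+8+1+5 = 23
E - H - J - D - C: 3+8+2+6 = 19
E - H - B - C: 3+6+4 = 13
Cheapest is E - H - B - C at 13.

13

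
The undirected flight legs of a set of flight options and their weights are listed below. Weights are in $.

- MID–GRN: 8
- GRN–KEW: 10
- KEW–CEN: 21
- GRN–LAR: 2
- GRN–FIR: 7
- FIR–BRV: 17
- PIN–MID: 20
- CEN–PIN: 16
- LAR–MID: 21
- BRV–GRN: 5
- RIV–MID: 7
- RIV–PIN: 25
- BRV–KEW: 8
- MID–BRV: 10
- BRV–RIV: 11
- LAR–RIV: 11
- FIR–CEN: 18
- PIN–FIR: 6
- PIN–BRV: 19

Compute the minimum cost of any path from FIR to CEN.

Compare a few routes:
FIR → CEN: 18 = 18
FIR → PIN → CEN: 6+16 = 22
FIR → GRN → KEW → CEN: 7+10+21 = 38
FIR → GRN → BRV → KEW → CEN: 7+5+8+21 = 41
Cheapest is FIR → CEN at $18.

$18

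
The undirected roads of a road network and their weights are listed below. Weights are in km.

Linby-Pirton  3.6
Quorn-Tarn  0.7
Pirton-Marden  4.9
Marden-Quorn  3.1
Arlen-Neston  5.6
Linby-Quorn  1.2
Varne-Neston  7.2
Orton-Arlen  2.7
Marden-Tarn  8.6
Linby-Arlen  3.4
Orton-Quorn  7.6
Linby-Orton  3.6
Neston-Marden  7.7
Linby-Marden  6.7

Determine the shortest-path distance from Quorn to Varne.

17.4 km

Candidate routes:
Quorn → Linby → Arlen → Neston → Varne: 1.2+3.4+5.6+7.2 = 17.4
Quorn → Linby → Marden → Neston → Varne: 1.2+6.7+7.7+7.2 = 22.8
Quorn → Marden → Neston → Varne: 3.1+7.7+7.2 = 18
Quorn → Linby → Orton → Arlen → Neston → Varne: 1.2+3.6+2.7+5.6+7.2 = 20.3
Cheapest is Quorn → Linby → Arlen → Neston → Varne at 17.4 km.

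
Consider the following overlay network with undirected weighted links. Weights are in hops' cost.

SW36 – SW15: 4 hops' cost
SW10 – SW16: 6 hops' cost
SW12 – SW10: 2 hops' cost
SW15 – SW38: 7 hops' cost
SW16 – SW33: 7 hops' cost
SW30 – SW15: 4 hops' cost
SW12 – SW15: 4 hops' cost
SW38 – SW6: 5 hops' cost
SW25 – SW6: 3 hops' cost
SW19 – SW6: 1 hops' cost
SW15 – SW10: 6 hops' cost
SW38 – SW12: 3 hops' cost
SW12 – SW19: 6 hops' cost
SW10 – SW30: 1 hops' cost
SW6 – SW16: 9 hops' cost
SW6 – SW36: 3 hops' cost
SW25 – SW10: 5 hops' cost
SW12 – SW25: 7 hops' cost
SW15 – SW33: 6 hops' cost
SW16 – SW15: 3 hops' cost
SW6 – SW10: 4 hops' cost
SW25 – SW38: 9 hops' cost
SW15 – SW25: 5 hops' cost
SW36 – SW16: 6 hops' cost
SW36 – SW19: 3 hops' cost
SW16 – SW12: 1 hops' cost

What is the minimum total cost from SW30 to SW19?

6 hops' cost

Running Dijkstra from SW30:
SW30: 0
SW10: 1  (via SW30)
SW12: 3  (via SW10)
SW16: 4  (via SW12)
SW15: 4  (via SW30)
SW6: 5  (via SW10)
SW25: 6  (via SW10)
SW38: 6  (via SW12)
SW19: 6  (via SW6)
Shortest route: SW30–SW10–SW6–SW19 = 6 hops' cost.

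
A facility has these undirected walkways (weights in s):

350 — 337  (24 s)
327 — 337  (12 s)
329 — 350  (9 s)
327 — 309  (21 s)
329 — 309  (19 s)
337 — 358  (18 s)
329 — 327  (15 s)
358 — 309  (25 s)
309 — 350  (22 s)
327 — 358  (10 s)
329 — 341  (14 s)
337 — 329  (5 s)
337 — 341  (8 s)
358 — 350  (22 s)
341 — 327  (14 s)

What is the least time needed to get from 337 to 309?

24 s

Running Dijkstra from 337:
337: 0
329: 5  (via 337)
341: 8  (via 337)
327: 12  (via 337)
350: 14  (via 329)
358: 18  (via 337)
309: 24  (via 329)
Shortest route: 337 → 329 → 309 = 24 s.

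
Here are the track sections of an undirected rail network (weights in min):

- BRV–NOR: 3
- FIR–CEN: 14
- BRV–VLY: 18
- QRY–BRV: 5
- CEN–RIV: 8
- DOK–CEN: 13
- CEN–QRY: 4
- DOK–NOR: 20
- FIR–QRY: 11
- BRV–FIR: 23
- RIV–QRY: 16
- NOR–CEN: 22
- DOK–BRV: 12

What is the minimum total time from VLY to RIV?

35 min

Enumerating some paths:
VLY–BRV–QRY–RIV: 18+5+16 = 39
VLY–BRV–DOK–CEN–RIV: 18+12+13+8 = 51
VLY–BRV–QRY–CEN–RIV: 18+5+4+8 = 35
VLY–BRV–NOR–CEN–RIV: 18+3+22+8 = 51
Cheapest is VLY–BRV–QRY–CEN–RIV at 35 min.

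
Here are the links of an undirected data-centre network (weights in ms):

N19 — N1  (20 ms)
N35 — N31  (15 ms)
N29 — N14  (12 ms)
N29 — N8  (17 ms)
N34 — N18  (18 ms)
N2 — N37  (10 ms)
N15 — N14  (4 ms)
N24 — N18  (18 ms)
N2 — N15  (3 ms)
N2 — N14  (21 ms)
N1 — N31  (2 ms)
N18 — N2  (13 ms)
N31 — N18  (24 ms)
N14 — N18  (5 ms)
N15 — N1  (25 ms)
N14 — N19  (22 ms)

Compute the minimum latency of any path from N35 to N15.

42 ms

Enumerating some paths:
N35 → N31 → N1 → N19 → N14 → N15: 15+2+20+22+4 = 63
N35 → N31 → N18 → N2 → N15: 15+24+13+3 = 55
N35 → N31 → N1 → N15: 15+2+25 = 42
N35 → N31 → N18 → N14 → N15: 15+24+5+4 = 48
The minimum is 42 ms via N35 → N31 → N1 → N15.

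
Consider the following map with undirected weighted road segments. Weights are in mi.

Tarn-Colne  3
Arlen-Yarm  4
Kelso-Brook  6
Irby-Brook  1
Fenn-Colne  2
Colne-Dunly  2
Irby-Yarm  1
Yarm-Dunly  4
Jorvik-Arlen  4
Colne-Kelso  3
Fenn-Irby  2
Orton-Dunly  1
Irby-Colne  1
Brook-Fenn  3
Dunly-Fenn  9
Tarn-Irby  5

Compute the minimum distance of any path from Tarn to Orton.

Candidate routes:
Tarn - Colne - Irby - Yarm - Dunly - Orton: 3+1+1+4+1 = 10
Tarn - Irby - Yarm - Dunly - Orton: 5+1+4+1 = 11
Tarn - Irby - Colne - Dunly - Orton: 5+1+2+1 = 9
Tarn - Colne - Dunly - Orton: 3+2+1 = 6
The minimum is 6 mi via Tarn - Colne - Dunly - Orton.

6 mi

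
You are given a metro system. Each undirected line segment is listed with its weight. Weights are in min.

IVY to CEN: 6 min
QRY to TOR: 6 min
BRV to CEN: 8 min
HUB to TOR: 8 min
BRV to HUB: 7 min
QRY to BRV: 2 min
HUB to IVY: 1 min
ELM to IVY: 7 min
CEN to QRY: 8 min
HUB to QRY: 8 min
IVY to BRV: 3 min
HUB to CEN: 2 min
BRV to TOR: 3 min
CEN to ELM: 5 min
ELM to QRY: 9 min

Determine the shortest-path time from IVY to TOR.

Settle nodes by increasing distance from IVY:
IVY: 0
HUB: 1  (via IVY)
CEN: 3  (via HUB)
BRV: 3  (via IVY)
QRY: 5  (via BRV)
TOR: 6  (via BRV)
Shortest route: IVY–BRV–TOR = 6 min.

6 min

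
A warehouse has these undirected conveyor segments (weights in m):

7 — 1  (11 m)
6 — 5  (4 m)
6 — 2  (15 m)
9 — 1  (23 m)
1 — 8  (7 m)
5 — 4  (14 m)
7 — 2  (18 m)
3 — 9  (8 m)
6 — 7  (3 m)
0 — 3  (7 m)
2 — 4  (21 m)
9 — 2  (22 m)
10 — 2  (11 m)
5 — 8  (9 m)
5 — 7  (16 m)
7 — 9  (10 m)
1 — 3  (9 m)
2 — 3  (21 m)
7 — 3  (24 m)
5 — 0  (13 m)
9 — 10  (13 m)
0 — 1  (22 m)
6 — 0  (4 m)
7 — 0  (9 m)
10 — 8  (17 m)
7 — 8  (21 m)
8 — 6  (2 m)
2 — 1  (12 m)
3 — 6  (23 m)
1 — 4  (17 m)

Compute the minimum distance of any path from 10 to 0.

Settle nodes by increasing distance from 10:
10: 0
2: 11  (via 10)
9: 13  (via 10)
8: 17  (via 10)
6: 19  (via 8)
3: 21  (via 9)
7: 22  (via 6)
0: 23  (via 6)
Shortest route: 10 → 8 → 6 → 0 = 23 m.

23 m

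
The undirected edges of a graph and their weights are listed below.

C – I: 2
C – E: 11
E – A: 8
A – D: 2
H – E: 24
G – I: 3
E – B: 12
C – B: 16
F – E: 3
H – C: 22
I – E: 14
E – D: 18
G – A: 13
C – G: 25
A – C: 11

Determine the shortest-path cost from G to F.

19

Shortest distances from G:
G: 0
I: 3  (via G)
C: 5  (via I)
A: 13  (via G)
D: 15  (via A)
E: 16  (via C)
F: 19  (via E)
Shortest route: G–I–C–E–F = 19.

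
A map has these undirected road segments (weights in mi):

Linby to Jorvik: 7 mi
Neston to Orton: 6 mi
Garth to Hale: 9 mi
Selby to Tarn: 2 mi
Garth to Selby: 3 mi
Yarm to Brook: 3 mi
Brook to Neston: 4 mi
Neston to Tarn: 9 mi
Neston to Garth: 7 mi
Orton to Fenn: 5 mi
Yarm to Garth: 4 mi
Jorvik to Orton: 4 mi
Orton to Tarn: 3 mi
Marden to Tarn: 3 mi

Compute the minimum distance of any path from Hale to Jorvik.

Settle nodes by increasing distance from Hale:
Hale: 0
Garth: 9  (via Hale)
Selby: 12  (via Garth)
Yarm: 13  (via Garth)
Tarn: 14  (via Selby)
Brook: 16  (via Yarm)
Neston: 16  (via Garth)
Marden: 17  (via Tarn)
Orton: 17  (via Tarn)
Jorvik: 21  (via Orton)
Shortest route: Hale–Garth–Selby–Tarn–Orton–Jorvik = 21 mi.

21 mi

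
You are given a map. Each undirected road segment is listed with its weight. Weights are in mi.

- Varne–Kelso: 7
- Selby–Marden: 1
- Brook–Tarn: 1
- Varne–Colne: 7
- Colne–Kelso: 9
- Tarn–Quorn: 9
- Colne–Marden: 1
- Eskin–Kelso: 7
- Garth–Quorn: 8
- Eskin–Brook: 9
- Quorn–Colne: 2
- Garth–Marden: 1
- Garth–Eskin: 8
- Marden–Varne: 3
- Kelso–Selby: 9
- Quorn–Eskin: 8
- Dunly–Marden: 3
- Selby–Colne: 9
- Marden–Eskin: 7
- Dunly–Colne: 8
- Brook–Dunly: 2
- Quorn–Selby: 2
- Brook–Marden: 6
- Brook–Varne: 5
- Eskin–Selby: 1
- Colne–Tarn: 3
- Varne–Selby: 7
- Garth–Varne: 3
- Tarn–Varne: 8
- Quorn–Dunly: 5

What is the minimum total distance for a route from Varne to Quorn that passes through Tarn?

Best Varne to Tarn: Varne → Brook → Tarn costing 6
Best Tarn to Quorn: Tarn → Colne → Quorn costing 5
Total via Tarn: 6 + 5 = 11 mi.

11 mi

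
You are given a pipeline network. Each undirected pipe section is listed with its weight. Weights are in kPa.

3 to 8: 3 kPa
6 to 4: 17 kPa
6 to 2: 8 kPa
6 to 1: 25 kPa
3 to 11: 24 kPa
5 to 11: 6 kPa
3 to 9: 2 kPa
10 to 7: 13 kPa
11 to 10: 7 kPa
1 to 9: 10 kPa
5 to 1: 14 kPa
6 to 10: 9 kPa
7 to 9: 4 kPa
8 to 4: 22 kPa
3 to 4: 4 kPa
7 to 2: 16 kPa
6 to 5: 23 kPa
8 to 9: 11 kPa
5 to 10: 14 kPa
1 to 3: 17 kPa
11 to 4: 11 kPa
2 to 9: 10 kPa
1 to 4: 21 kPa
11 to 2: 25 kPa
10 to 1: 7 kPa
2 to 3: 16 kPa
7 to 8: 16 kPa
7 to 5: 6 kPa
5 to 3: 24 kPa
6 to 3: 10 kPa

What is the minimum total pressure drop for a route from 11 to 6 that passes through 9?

28 kPa

Shortest 11→9: 11–5–7–9 = 16
Best 9 to 6: 9–3–6 costing 12
Total via 9: 16 + 12 = 28 kPa.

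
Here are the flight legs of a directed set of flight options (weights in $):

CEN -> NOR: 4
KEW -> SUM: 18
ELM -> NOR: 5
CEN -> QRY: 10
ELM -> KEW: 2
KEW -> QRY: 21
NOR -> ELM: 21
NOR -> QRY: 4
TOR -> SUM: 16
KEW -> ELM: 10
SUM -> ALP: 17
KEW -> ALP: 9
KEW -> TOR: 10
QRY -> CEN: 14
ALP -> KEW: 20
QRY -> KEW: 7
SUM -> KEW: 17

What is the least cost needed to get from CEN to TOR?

Candidate routes:
CEN–NOR–QRY–KEW–TOR: 4+4+7+10 = 25
CEN–NOR–ELM–KEW–TOR: 4+21+2+10 = 37
CEN–QRY–KEW–TOR: 10+7+10 = 27
Cheapest is CEN–NOR–QRY–KEW–TOR at $25.

$25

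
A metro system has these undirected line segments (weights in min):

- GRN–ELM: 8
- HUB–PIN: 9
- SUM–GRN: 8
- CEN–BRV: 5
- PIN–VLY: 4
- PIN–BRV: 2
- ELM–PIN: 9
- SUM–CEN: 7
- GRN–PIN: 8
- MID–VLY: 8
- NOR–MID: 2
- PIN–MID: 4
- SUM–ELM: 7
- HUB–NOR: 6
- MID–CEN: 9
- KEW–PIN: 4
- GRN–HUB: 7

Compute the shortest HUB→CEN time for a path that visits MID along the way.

Best HUB to MID: HUB → NOR → MID costing 8
Shortest MID→CEN: MID → CEN = 9
Total via MID: 8 + 9 = 17 min.

17 min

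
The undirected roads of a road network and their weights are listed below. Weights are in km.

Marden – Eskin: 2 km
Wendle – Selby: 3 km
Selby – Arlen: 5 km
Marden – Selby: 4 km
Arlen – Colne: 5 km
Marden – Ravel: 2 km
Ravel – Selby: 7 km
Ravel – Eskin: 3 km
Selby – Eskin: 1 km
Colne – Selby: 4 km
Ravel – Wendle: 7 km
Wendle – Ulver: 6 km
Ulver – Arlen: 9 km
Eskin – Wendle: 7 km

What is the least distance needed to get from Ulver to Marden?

Candidate routes:
Ulver → Wendle → Selby → Eskin → Marden: 6+3+1+2 = 12
Ulver → Wendle → Selby → Marden: 6+3+4 = 13
Ulver → Wendle → Eskin → Marden: 6+7+2 = 15
The minimum is 12 km via Ulver → Wendle → Selby → Eskin → Marden.

12 km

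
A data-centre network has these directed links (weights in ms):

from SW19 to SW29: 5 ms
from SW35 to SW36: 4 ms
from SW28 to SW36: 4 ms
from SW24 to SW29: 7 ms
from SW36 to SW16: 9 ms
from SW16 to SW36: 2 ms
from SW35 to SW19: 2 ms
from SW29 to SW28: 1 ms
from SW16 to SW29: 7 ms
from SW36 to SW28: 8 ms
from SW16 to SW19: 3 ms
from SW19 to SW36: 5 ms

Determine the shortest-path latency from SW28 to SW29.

Shortest distances from SW28:
SW28: 0
SW36: 4  (via SW28)
SW16: 13  (via SW36)
SW19: 16  (via SW16)
SW29: 20  (via SW16)
Shortest route: SW28–SW36–SW16–SW29 = 20 ms.

20 ms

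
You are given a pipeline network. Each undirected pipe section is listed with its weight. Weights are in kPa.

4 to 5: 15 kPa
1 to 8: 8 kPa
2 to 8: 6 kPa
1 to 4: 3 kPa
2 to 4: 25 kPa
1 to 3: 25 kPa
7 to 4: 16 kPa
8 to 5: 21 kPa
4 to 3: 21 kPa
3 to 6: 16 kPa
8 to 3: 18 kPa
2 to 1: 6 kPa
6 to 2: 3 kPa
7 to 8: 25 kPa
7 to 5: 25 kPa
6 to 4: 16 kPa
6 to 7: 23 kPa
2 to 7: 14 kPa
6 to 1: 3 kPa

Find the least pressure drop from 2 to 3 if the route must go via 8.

24 kPa

Shortest 2→8: 2–8 = 6
Shortest 8→3: 8–3 = 18
Total via 8: 6 + 18 = 24 kPa.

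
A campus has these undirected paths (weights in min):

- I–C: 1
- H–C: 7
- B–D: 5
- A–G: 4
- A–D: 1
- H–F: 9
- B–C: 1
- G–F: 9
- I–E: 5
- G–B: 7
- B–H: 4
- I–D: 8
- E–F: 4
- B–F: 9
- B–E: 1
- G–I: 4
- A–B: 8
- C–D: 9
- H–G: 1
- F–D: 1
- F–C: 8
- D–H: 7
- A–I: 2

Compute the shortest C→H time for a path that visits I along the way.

Shortest C→I: C → I = 1
Shortest I→H: I → G → H = 5
Total via I: 1 + 5 = 6 min.

6 min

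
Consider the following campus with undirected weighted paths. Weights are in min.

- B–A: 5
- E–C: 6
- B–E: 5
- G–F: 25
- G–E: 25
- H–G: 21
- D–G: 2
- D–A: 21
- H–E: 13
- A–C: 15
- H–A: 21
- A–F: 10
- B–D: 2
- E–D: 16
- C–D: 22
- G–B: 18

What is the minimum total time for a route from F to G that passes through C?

40 min

Shortest F→C: F–A–C = 25
Shortest C→G: C–E–B–D–G = 15
Total via C: 25 + 15 = 40 min.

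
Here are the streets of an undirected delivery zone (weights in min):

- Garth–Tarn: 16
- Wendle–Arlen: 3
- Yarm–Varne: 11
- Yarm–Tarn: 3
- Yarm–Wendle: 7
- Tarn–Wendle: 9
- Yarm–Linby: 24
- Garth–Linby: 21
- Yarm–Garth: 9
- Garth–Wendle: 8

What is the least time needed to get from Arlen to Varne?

Shortest distances from Arlen:
Arlen: 0
Wendle: 3  (via Arlen)
Yarm: 10  (via Wendle)
Garth: 11  (via Wendle)
Tarn: 12  (via Wendle)
Varne: 21  (via Yarm)
Shortest route: Arlen–Wendle–Yarm–Varne = 21 min.

21 min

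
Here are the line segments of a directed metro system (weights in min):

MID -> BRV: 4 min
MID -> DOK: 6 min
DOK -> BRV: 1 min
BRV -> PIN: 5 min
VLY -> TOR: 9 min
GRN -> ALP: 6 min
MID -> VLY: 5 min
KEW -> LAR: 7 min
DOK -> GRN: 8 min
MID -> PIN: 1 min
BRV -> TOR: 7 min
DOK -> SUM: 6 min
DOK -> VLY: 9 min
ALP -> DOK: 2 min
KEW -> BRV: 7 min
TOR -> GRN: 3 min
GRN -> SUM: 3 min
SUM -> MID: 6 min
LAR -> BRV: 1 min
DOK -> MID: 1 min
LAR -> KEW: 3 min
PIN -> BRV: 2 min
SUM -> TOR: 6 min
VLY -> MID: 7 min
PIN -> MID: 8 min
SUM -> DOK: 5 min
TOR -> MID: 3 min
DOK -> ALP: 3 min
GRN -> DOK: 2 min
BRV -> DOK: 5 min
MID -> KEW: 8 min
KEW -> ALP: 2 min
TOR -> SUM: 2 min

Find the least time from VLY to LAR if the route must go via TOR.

27 min

Shortest VLY→TOR: VLY → TOR = 9
Best TOR to LAR: TOR → MID → KEW → LAR costing 18
Total via TOR: 9 + 18 = 27 min.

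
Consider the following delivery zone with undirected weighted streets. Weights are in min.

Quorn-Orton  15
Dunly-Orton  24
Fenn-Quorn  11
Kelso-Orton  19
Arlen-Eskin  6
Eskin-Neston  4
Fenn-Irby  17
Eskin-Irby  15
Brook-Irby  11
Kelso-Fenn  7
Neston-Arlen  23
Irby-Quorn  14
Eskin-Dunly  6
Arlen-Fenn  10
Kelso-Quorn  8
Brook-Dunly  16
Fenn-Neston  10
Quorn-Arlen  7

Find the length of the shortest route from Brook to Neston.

Running Dijkstra from Brook:
Brook: 0
Irby: 11  (via Brook)
Dunly: 16  (via Brook)
Eskin: 22  (via Dunly)
Quorn: 25  (via Irby)
Neston: 26  (via Eskin)
Shortest route: Brook–Dunly–Eskin–Neston = 26 min.

26 min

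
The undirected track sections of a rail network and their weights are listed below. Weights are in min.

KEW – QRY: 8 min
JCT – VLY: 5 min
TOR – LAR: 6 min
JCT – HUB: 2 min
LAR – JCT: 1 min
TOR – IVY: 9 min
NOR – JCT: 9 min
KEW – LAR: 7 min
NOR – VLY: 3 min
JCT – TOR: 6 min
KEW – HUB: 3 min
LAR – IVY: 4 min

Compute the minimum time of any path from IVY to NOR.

Candidate routes:
IVY - LAR - JCT - NOR: 4+1+9 = 14
IVY - LAR - JCT - VLY - NOR: 4+1+5+3 = 13
Cheapest is IVY - LAR - JCT - VLY - NOR at 13 min.

13 min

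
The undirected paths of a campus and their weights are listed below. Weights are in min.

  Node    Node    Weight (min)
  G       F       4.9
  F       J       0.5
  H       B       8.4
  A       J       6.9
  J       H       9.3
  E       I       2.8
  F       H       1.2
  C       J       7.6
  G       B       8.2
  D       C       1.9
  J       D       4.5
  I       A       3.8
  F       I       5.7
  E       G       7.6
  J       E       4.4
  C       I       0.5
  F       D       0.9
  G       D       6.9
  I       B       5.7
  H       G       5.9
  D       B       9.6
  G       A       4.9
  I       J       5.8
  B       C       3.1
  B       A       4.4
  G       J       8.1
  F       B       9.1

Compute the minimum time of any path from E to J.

4.4 min

Enumerating some paths:
E–I–J: 2.8+5.8 = 8.6
E–I–F–J: 2.8+5.7+0.5 = 9
E–J: 4.4 = 4.4
E–I–C–D–F–J: 2.8+0.5+1.9+0.9+0.5 = 6.6
Cheapest is E–J at 4.4 min.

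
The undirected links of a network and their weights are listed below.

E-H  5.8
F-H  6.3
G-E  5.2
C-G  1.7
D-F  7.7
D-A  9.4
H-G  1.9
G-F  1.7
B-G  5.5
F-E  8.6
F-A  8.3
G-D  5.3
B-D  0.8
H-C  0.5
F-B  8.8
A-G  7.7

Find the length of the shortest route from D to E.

10.5

Enumerating some paths:
D - G - E: 5.3+5.2 = 10.5
D - B - G - E: 0.8+5.5+5.2 = 11.5
The minimum is 10.5 via D - G - E.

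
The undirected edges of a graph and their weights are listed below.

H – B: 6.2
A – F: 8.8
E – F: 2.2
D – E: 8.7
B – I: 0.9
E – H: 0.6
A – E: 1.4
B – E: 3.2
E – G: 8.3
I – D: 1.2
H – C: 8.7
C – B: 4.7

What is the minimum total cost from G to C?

Running Dijkstra from G:
G: 0
E: 8.3  (via G)
H: 8.9  (via E)
A: 9.7  (via E)
F: 10.5  (via E)
B: 11.5  (via E)
I: 12.4  (via B)
D: 13.6  (via I)
C: 16.2  (via B)
Shortest route: G → E → B → C = 16.2.

16.2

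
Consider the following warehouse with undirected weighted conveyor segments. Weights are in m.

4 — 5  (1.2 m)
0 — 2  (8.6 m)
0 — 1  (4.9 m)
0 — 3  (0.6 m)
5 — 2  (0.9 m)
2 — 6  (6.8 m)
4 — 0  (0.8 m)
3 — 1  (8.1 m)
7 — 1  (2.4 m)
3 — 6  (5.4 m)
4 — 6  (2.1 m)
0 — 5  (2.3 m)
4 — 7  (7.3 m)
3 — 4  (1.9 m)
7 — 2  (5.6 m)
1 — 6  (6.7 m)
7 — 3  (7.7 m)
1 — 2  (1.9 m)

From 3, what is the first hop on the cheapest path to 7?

7

Enumerating some paths:
3 → 0 → 4 → 5 → 2 → 1 → 7: 0.6+0.8+1.2+0.9+1.9+2.4 = 7.8
3 → 0 → 1 → 7: 0.6+4.9+2.4 = 7.9
3 → 7: 7.7 = 7.7
3 → 0 → 5 → 2 → 1 → 7: 0.6+2.3+0.9+1.9+2.4 = 8.1
Cheapest is 3 → 7 at 7.7 m.
So from 3 the first move is to 7.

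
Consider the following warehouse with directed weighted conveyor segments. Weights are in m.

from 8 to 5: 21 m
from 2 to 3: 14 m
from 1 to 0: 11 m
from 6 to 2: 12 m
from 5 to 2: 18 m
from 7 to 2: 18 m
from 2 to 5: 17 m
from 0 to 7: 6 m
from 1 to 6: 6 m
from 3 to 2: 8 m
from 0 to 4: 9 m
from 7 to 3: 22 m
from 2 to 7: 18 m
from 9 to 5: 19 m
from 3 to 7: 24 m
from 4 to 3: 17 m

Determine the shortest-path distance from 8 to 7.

Running Dijkstra from 8:
8: 0
5: 21  (via 8)
2: 39  (via 5)
3: 53  (via 2)
7: 57  (via 2)
Shortest route: 8–5–2–7 = 57 m.

57 m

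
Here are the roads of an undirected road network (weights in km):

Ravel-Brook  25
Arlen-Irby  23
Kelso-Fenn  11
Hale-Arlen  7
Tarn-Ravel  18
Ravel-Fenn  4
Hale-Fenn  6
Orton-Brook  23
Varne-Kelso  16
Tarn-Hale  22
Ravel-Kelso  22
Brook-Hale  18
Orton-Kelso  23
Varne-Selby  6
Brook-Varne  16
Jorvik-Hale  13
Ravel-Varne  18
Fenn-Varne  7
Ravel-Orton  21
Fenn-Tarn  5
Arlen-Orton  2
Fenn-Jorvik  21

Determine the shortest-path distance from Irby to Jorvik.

Running Dijkstra from Irby:
Irby: 0
Arlen: 23  (via Irby)
Orton: 25  (via Arlen)
Hale: 30  (via Arlen)
Fenn: 36  (via Hale)
Ravel: 40  (via Fenn)
Tarn: 41  (via Fenn)
Varne: 43  (via Fenn)
Jorvik: 43  (via Hale)
Shortest route: Irby → Arlen → Hale → Jorvik = 43 km.

43 km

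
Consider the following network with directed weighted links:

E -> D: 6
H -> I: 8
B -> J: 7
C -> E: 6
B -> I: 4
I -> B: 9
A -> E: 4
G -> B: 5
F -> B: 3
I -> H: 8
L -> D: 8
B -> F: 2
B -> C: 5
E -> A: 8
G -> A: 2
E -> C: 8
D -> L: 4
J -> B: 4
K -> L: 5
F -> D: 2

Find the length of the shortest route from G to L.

Running Dijkstra from G:
G: 0
A: 2  (via G)
B: 5  (via G)
E: 6  (via A)
F: 7  (via B)
D: 9  (via F)
I: 9  (via B)
C: 10  (via B)
J: 12  (via B)
L: 13  (via D)
Shortest route: G–B–F–D–L = 13.

13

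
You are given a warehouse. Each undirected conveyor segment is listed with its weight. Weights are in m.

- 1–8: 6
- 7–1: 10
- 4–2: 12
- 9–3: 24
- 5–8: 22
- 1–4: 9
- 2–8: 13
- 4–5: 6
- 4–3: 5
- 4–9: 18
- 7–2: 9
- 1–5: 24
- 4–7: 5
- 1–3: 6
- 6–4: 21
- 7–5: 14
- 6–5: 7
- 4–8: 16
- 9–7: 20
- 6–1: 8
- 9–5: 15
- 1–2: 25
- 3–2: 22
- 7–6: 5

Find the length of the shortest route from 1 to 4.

Candidate routes:
1 → 4: 9 = 9
1 → 3 → 4: 6+5 = 11
Cheapest is 1 → 4 at 9 m.

9 m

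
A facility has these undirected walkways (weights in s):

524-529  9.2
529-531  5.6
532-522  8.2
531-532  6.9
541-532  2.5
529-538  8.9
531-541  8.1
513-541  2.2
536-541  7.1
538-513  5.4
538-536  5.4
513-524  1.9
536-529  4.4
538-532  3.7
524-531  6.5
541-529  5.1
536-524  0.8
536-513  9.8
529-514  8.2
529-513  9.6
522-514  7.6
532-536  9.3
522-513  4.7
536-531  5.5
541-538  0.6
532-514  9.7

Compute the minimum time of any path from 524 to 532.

Enumerating some paths:
524 - 536 - 538 - 532: 0.8+5.4+3.7 = 9.9
524 - 513 - 541 - 532: 1.9+2.2+2.5 = 6.6
524 - 513 - 541 - 538 - 532: 1.9+2.2+0.6+3.7 = 8.4
524 - 536 - 538 - 541 - 532: 0.8+5.4+0.6+2.5 = 9.3
The minimum is 6.6 s via 524 - 513 - 541 - 532.

6.6 s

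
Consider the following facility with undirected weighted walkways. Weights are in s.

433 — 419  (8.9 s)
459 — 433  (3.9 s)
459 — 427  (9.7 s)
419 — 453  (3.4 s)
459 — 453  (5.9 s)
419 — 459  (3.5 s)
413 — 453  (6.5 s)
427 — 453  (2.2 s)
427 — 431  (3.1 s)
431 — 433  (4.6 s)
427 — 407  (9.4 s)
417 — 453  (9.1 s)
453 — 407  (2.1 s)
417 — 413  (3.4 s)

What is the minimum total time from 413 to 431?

Settle nodes by increasing distance from 413:
413: 0
417: 3.4  (via 413)
453: 6.5  (via 413)
407: 8.6  (via 453)
427: 8.7  (via 453)
419: 9.9  (via 453)
431: 11.8  (via 427)
Shortest route: 413 → 453 → 427 → 431 = 11.8 s.

11.8 s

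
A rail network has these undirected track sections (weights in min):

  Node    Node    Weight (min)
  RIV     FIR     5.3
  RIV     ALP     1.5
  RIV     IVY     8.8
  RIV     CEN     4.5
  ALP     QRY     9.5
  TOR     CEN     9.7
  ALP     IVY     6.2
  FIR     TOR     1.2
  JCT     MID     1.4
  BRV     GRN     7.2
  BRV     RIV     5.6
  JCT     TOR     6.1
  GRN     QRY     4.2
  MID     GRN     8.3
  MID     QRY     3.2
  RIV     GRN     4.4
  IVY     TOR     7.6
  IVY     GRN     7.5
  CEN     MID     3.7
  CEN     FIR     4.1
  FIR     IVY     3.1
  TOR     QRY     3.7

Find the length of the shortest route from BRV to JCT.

Running Dijkstra from BRV:
BRV: 0
RIV: 5.6  (via BRV)
ALP: 7.1  (via RIV)
GRN: 7.2  (via BRV)
CEN: 10.1  (via RIV)
FIR: 10.9  (via RIV)
QRY: 11.4  (via GRN)
TOR: 12.1  (via FIR)
IVY: 13.3  (via ALP)
MID: 13.8  (via CEN)
JCT: 15.2  (via MID)
Shortest route: BRV → RIV → CEN → MID → JCT = 15.2 min.

15.2 min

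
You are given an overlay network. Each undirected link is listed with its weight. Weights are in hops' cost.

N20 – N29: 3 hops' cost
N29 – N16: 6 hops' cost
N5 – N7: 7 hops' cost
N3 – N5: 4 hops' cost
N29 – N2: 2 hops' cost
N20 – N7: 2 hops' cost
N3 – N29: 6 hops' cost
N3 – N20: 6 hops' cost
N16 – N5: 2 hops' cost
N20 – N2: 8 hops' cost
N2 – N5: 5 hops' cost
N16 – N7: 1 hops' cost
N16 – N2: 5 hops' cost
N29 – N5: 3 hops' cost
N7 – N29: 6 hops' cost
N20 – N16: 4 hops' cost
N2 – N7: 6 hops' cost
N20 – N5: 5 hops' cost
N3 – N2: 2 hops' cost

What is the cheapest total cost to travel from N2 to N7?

Enumerating some paths:
N2 → N7: 6 = 6
N2 → N29 → N20 → N7: 2+3+2 = 7
The minimum is 6 hops' cost via N2 → N7.

6 hops' cost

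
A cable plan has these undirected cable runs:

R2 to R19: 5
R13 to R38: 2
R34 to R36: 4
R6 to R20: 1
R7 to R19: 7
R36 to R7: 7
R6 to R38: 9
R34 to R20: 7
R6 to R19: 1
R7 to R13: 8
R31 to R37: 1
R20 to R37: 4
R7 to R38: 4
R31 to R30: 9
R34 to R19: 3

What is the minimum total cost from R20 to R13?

Compare a few routes:
R20 → R6 → R38 → R13: 1+9+2 = 12
R20 → R6 → R19 → R7 → R38 → R13: 1+1+7+4+2 = 15
The minimum is 12 via R20 → R6 → R38 → R13.

12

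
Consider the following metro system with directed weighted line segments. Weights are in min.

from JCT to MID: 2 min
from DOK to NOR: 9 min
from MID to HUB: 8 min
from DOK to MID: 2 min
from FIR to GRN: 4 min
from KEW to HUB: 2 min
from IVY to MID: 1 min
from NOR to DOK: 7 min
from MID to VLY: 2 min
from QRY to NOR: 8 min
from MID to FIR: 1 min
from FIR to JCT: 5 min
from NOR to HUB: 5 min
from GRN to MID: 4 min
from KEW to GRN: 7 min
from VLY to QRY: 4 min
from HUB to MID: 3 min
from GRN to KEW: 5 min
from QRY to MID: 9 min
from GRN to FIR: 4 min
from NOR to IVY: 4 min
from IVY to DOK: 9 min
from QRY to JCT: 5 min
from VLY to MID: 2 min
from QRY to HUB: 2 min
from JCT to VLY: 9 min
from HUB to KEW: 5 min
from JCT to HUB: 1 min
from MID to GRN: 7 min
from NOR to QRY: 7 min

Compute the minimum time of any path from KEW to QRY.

11 min

Running Dijkstra from KEW:
KEW: 0
HUB: 2  (via KEW)
MID: 5  (via HUB)
FIR: 6  (via MID)
GRN: 7  (via KEW)
VLY: 7  (via MID)
JCT: 11  (via FIR)
QRY: 11  (via VLY)
Shortest route: KEW → HUB → MID → VLY → QRY = 11 min.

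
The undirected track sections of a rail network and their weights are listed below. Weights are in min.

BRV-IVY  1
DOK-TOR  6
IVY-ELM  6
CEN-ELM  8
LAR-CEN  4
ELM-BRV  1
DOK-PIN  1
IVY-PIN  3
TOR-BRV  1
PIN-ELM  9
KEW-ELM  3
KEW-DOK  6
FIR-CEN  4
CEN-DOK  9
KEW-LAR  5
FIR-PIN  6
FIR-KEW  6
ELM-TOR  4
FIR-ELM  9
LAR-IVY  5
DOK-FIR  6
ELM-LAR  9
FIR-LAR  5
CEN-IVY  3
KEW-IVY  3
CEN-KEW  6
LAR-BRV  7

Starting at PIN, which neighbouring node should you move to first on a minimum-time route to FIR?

FIR

Compare a few routes:
PIN - FIR: 6 = 6
PIN - DOK - FIR: 1+6 = 7
PIN - IVY - CEN - FIR: 3+3+4 = 10
PIN - IVY - KEW - FIR: 3+3+6 = 12
The minimum is 6 min via PIN - FIR.
So from PIN the first move is to FIR.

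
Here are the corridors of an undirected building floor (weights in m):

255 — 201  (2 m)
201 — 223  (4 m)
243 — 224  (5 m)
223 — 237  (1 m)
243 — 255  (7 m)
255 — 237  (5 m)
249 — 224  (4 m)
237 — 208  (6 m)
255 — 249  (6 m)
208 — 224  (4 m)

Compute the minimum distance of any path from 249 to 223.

12 m

Compare a few routes:
249 - 255 - 201 - 223: 6+2+4 = 12
249 - 224 - 208 - 237 - 223: 4+4+6+1 = 15
The minimum is 12 m via 249 - 255 - 201 - 223.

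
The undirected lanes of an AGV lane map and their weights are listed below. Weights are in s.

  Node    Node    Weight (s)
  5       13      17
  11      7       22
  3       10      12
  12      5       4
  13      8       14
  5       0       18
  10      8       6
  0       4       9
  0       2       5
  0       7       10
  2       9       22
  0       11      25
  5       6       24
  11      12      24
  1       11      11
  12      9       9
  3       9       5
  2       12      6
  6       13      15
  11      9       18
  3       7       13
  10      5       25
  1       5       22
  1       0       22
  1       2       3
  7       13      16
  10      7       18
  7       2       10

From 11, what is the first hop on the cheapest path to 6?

Compare a few routes:
11–12–5–6: 24+4+24 = 52
11–1–2–12–5–6: 11+3+6+4+24 = 48
Cheapest is 11–1–2–12–5–6 at 48 s.
So from 11 the first move is to 1.

1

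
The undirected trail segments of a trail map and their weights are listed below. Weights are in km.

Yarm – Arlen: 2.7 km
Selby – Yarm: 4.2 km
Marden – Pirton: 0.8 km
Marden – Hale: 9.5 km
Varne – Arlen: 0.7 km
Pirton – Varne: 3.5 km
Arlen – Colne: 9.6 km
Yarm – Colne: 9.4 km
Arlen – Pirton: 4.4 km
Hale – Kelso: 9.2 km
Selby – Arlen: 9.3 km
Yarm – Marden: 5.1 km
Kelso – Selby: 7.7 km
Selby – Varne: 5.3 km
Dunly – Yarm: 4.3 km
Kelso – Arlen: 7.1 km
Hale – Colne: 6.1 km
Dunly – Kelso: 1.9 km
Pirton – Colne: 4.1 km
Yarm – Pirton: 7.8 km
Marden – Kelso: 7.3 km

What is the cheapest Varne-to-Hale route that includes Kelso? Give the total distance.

Best Varne to Kelso: Varne → Arlen → Kelso costing 7.8
Best Kelso to Hale: Kelso → Hale costing 9.2
Total via Kelso: 7.8 + 9.2 = 17 km.

17 km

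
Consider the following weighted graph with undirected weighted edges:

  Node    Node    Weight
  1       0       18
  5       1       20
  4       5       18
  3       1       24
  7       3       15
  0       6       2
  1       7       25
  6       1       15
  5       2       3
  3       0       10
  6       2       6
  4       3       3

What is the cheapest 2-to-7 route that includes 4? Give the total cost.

39

Best 2 to 4: 2–5–4 costing 21
Shortest 4→7: 4–3–7 = 18
Total via 4: 21 + 18 = 39.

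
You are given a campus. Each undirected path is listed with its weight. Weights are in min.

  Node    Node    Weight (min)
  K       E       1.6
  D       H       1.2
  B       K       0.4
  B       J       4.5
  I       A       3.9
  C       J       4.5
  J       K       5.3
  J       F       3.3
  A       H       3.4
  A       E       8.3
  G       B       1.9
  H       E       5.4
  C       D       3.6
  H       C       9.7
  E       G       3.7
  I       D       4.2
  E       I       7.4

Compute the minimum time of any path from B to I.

9.4 min

Settle nodes by increasing distance from B:
B: 0
K: 0.4  (via B)
G: 1.9  (via B)
E: 2  (via K)
J: 4.5  (via B)
H: 7.4  (via E)
F: 7.8  (via J)
D: 8.6  (via H)
C: 9  (via J)
I: 9.4  (via E)
Shortest route: B → K → E → I = 9.4 min.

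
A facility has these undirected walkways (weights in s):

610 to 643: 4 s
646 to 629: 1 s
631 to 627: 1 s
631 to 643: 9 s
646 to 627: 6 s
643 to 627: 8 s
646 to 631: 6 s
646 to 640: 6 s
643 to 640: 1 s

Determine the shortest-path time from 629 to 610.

12 s

Shortest distances from 629:
629: 0
646: 1  (via 629)
627: 7  (via 646)
640: 7  (via 646)
631: 7  (via 646)
643: 8  (via 640)
610: 12  (via 643)
Shortest route: 629 → 646 → 640 → 643 → 610 = 12 s.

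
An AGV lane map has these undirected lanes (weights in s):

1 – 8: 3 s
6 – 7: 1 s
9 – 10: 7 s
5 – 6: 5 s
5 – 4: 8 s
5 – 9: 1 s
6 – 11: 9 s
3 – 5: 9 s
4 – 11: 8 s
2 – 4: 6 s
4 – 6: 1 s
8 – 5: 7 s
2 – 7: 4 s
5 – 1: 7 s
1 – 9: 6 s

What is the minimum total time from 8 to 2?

Candidate routes:
8 → 5 → 6 → 7 → 2: 7+5+1+4 = 17
8 → 5 → 6 → 4 → 2: 7+5+1+6 = 19
8 → 1 → 9 → 5 → 6 → 7 → 2: 3+6+1+5+1+4 = 20
8 → 1 → 5 → 6 → 7 → 2: 3+7+5+1+4 = 20
Cheapest is 8 → 5 → 6 → 7 → 2 at 17 s.

17 s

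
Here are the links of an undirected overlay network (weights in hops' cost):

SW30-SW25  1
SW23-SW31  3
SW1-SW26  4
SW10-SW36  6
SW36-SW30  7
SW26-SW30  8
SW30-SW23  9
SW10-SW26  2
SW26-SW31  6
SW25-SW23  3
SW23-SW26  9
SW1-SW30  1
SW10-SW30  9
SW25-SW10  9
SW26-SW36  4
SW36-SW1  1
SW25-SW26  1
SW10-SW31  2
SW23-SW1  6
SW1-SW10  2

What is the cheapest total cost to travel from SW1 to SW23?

Shortest distances from SW1:
SW1: 0
SW36: 1  (via SW1)
SW30: 1  (via SW1)
SW10: 2  (via SW1)
SW25: 2  (via SW30)
SW26: 3  (via SW25)
SW31: 4  (via SW10)
SW23: 5  (via SW25)
Shortest route: SW1 → SW30 → SW25 → SW23 = 5 hops' cost.

5 hops' cost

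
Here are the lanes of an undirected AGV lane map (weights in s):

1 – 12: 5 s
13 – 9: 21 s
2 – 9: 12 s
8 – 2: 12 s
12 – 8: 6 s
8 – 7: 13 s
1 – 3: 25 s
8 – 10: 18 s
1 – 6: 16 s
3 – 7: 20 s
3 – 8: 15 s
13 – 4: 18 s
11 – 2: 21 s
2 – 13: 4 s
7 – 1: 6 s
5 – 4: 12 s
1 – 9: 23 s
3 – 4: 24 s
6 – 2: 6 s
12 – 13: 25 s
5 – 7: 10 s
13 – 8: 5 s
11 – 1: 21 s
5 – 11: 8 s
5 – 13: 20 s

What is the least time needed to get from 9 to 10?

Settle nodes by increasing distance from 9:
9: 0
2: 12  (via 9)
13: 16  (via 2)
6: 18  (via 2)
8: 21  (via 13)
1: 23  (via 9)
12: 27  (via 8)
7: 29  (via 1)
11: 33  (via 2)
4: 34  (via 13)
3: 36  (via 8)
5: 36  (via 13)
10: 39  (via 8)
Shortest route: 9 → 2 → 13 → 8 → 10 = 39 s.

39 s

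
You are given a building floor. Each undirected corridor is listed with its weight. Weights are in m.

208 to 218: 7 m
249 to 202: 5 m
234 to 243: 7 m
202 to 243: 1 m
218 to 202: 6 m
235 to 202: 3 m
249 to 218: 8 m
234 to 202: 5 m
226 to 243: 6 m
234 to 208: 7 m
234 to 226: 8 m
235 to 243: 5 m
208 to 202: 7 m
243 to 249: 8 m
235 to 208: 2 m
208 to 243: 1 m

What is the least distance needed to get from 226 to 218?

13 m

Enumerating some paths:
226 → 243 → 208 → 218: 6+1+7 = 14
226 → 243 → 202 → 218: 6+1+6 = 13
226 → 243 → 208 → 235 → 202 → 218: 6+1+2+3+6 = 18
226 → 234 → 202 → 218: 8+5+6 = 19
The minimum is 13 m via 226 → 243 → 202 → 218.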